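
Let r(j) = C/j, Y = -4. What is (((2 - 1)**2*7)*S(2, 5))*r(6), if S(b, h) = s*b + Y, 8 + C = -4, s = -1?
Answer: 84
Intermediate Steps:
C = -12 (C = -8 - 4 = -12)
S(b, h) = -4 - b (S(b, h) = -b - 4 = -4 - b)
r(j) = -12/j
(((2 - 1)**2*7)*S(2, 5))*r(6) = (((2 - 1)**2*7)*(-4 - 1*2))*(-12/6) = ((1**2*7)*(-4 - 2))*(-12*1/6) = ((1*7)*(-6))*(-2) = (7*(-6))*(-2) = -42*(-2) = 84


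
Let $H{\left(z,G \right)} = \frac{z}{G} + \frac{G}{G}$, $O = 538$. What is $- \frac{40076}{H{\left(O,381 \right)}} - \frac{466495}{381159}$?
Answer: $- \frac{5820328708909}{350285121} \approx -16616.0$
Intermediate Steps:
$H{\left(z,G \right)} = 1 + \frac{z}{G}$ ($H{\left(z,G \right)} = \frac{z}{G} + 1 = 1 + \frac{z}{G}$)
$- \frac{40076}{H{\left(O,381 \right)}} - \frac{466495}{381159} = - \frac{40076}{\frac{1}{381} \left(381 + 538\right)} - \frac{466495}{381159} = - \frac{40076}{\frac{1}{381} \cdot 919} - \frac{466495}{381159} = - \frac{40076}{\frac{919}{381}} - \frac{466495}{381159} = \left(-40076\right) \frac{381}{919} - \frac{466495}{381159} = - \frac{15268956}{919} - \frac{466495}{381159} = - \frac{5820328708909}{350285121}$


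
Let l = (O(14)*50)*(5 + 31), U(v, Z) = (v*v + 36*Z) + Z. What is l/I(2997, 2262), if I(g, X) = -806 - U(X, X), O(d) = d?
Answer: -3150/650143 ≈ -0.0048451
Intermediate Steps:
U(v, Z) = v**2 + 37*Z (U(v, Z) = (v**2 + 36*Z) + Z = v**2 + 37*Z)
I(g, X) = -806 - X**2 - 37*X (I(g, X) = -806 - (X**2 + 37*X) = -806 + (-X**2 - 37*X) = -806 - X**2 - 37*X)
l = 25200 (l = (14*50)*(5 + 31) = 700*36 = 25200)
l/I(2997, 2262) = 25200/(-806 - 1*2262**2 - 37*2262) = 25200/(-806 - 1*5116644 - 83694) = 25200/(-806 - 5116644 - 83694) = 25200/(-5201144) = 25200*(-1/5201144) = -3150/650143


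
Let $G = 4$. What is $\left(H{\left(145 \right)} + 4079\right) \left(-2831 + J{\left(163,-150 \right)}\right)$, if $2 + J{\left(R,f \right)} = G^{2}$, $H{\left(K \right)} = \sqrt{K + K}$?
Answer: $-11490543 - 2817 \sqrt{290} \approx -1.1539 \cdot 10^{7}$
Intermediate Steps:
$H{\left(K \right)} = \sqrt{2} \sqrt{K}$ ($H{\left(K \right)} = \sqrt{2 K} = \sqrt{2} \sqrt{K}$)
$J{\left(R,f \right)} = 14$ ($J{\left(R,f \right)} = -2 + 4^{2} = -2 + 16 = 14$)
$\left(H{\left(145 \right)} + 4079\right) \left(-2831 + J{\left(163,-150 \right)}\right) = \left(\sqrt{2} \sqrt{145} + 4079\right) \left(-2831 + 14\right) = \left(\sqrt{290} + 4079\right) \left(-2817\right) = \left(4079 + \sqrt{290}\right) \left(-2817\right) = -11490543 - 2817 \sqrt{290}$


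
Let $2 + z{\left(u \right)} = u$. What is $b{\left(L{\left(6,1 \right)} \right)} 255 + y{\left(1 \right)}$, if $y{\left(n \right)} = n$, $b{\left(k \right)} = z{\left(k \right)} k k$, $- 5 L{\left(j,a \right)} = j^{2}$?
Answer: $- \frac{3040391}{25} \approx -1.2162 \cdot 10^{5}$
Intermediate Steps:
$z{\left(u \right)} = -2 + u$
$L{\left(j,a \right)} = - \frac{j^{2}}{5}$
$b{\left(k \right)} = k^{2} \left(-2 + k\right)$ ($b{\left(k \right)} = \left(-2 + k\right) k k = k \left(-2 + k\right) k = k^{2} \left(-2 + k\right)$)
$b{\left(L{\left(6,1 \right)} \right)} 255 + y{\left(1 \right)} = \left(- \frac{6^{2}}{5}\right)^{2} \left(-2 - \frac{6^{2}}{5}\right) 255 + 1 = \left(\left(- \frac{1}{5}\right) 36\right)^{2} \left(-2 - \frac{36}{5}\right) 255 + 1 = \left(- \frac{36}{5}\right)^{2} \left(-2 - \frac{36}{5}\right) 255 + 1 = \frac{1296}{25} \left(- \frac{46}{5}\right) 255 + 1 = \left(- \frac{59616}{125}\right) 255 + 1 = - \frac{3040416}{25} + 1 = - \frac{3040391}{25}$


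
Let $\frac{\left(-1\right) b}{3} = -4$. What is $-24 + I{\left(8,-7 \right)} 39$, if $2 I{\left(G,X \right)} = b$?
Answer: $210$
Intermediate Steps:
$b = 12$ ($b = \left(-3\right) \left(-4\right) = 12$)
$I{\left(G,X \right)} = 6$ ($I{\left(G,X \right)} = \frac{1}{2} \cdot 12 = 6$)
$-24 + I{\left(8,-7 \right)} 39 = -24 + 6 \cdot 39 = -24 + 234 = 210$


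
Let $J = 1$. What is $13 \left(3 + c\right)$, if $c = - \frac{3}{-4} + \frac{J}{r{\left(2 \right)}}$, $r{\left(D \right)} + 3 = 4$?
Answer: $\frac{247}{4} \approx 61.75$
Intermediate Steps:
$r{\left(D \right)} = 1$ ($r{\left(D \right)} = -3 + 4 = 1$)
$c = \frac{7}{4}$ ($c = - \frac{3}{-4} + 1 \cdot 1^{-1} = \left(-3\right) \left(- \frac{1}{4}\right) + 1 \cdot 1 = \frac{3}{4} + 1 = \frac{7}{4} \approx 1.75$)
$13 \left(3 + c\right) = 13 \left(3 + \frac{7}{4}\right) = 13 \cdot \frac{19}{4} = \frac{247}{4}$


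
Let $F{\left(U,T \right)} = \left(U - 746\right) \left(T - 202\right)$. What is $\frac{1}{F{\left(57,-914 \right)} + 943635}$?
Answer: $\frac{1}{1712559} \approx 5.8392 \cdot 10^{-7}$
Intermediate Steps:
$F{\left(U,T \right)} = \left(-746 + U\right) \left(-202 + T\right)$
$\frac{1}{F{\left(57,-914 \right)} + 943635} = \frac{1}{\left(150692 - -681844 - 11514 - 52098\right) + 943635} = \frac{1}{\left(150692 + 681844 - 11514 - 52098\right) + 943635} = \frac{1}{768924 + 943635} = \frac{1}{1712559}$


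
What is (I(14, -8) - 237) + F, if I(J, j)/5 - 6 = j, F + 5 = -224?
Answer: -476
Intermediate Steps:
F = -229 (F = -5 - 224 = -229)
I(J, j) = 30 + 5*j
(I(14, -8) - 237) + F = ((30 + 5*(-8)) - 237) - 229 = ((30 - 40) - 237) - 229 = (-10 - 237) - 229 = -247 - 229 = -476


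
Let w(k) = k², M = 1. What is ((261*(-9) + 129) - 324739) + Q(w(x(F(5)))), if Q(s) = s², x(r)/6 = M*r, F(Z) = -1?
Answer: -325663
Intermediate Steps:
x(r) = 6*r (x(r) = 6*(1*r) = 6*r)
((261*(-9) + 129) - 324739) + Q(w(x(F(5)))) = ((261*(-9) + 129) - 324739) + ((6*(-1))²)² = ((-2349 + 129) - 324739) + ((-6)²)² = (-2220 - 324739) + 36² = -326959 + 1296 = -325663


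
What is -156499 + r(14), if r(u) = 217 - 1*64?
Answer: -156346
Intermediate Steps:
r(u) = 153 (r(u) = 217 - 64 = 153)
-156499 + r(14) = -156499 + 153 = -156346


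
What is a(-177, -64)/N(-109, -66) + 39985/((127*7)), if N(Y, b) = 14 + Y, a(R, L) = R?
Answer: 3955928/84455 ≈ 46.841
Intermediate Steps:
a(-177, -64)/N(-109, -66) + 39985/((127*7)) = -177/(14 - 109) + 39985/((127*7)) = -177/(-95) + 39985/889 = -177*(-1/95) + 39985*(1/889) = 177/95 + 39985/889 = 3955928/84455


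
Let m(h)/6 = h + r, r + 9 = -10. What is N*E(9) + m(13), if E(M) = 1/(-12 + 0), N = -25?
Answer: -407/12 ≈ -33.917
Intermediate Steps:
r = -19 (r = -9 - 10 = -19)
m(h) = -114 + 6*h (m(h) = 6*(h - 19) = 6*(-19 + h) = -114 + 6*h)
E(M) = -1/12 (E(M) = 1/(-12) = -1/12)
N*E(9) + m(13) = -25*(-1/12) + (-114 + 6*13) = 25/12 + (-114 + 78) = 25/12 - 36 = -407/12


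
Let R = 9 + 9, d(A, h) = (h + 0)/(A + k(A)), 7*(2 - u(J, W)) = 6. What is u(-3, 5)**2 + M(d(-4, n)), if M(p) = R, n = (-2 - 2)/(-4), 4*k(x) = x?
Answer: 946/49 ≈ 19.306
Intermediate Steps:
k(x) = x/4
n = 1 (n = -4*(-1/4) = 1)
u(J, W) = 8/7 (u(J, W) = 2 - 1/7*6 = 2 - 6/7 = 8/7)
d(A, h) = 4*h/(5*A) (d(A, h) = (h + 0)/(A + A/4) = h/((5*A/4)) = h*(4/(5*A)) = 4*h/(5*A))
R = 18
M(p) = 18
u(-3, 5)**2 + M(d(-4, n)) = (8/7)**2 + 18 = 64/49 + 18 = 946/49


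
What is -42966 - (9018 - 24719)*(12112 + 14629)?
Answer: 419817475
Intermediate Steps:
-42966 - (9018 - 24719)*(12112 + 14629) = -42966 - (-15701)*26741 = -42966 - 1*(-419860441) = -42966 + 419860441 = 419817475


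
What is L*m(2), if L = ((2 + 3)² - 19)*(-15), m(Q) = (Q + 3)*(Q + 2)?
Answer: -1800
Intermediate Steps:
m(Q) = (2 + Q)*(3 + Q) (m(Q) = (3 + Q)*(2 + Q) = (2 + Q)*(3 + Q))
L = -90 (L = (5² - 19)*(-15) = (25 - 19)*(-15) = 6*(-15) = -90)
L*m(2) = -90*(6 + 2² + 5*2) = -90*(6 + 4 + 10) = -90*20 = -1800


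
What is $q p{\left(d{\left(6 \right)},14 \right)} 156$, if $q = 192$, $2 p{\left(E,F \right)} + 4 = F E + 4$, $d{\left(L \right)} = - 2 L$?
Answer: $-2515968$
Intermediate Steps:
$p{\left(E,F \right)} = \frac{E F}{2}$ ($p{\left(E,F \right)} = -2 + \frac{F E + 4}{2} = -2 + \frac{E F + 4}{2} = -2 + \frac{4 + E F}{2} = -2 + \left(2 + \frac{E F}{2}\right) = \frac{E F}{2}$)
$q p{\left(d{\left(6 \right)},14 \right)} 156 = 192 \cdot \frac{1}{2} \left(\left(-2\right) 6\right) 14 \cdot 156 = 192 \cdot \frac{1}{2} \left(-12\right) 14 \cdot 156 = 192 \left(-84\right) 156 = \left(-16128\right) 156 = -2515968$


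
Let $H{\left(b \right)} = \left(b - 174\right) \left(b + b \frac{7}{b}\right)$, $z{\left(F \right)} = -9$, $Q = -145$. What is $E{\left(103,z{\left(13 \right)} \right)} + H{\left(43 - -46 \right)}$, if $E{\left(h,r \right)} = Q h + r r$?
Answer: $-23014$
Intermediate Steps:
$H{\left(b \right)} = \left(-174 + b\right) \left(7 + b\right)$ ($H{\left(b \right)} = \left(-174 + b\right) \left(b + 7\right) = \left(-174 + b\right) \left(7 + b\right)$)
$E{\left(h,r \right)} = r^{2} - 145 h$ ($E{\left(h,r \right)} = - 145 h + r r = - 145 h + r^{2} = r^{2} - 145 h$)
$E{\left(103,z{\left(13 \right)} \right)} + H{\left(43 - -46 \right)} = \left(\left(-9\right)^{2} - 14935\right) - \left(1218 - \left(43 - -46\right)^{2} + 167 \left(43 - -46\right)\right) = \left(81 - 14935\right) - \left(1218 - \left(43 + 46\right)^{2} + 167 \left(43 + 46\right)\right) = -14854 - \left(16081 - 7921\right) = -14854 - 8160 = -23014$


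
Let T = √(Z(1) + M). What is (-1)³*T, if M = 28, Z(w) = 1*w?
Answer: -√29 ≈ -5.3852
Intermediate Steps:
Z(w) = w
T = √29 (T = √(1 + 28) = √29 ≈ 5.3852)
(-1)³*T = (-1)³*√29 = -√29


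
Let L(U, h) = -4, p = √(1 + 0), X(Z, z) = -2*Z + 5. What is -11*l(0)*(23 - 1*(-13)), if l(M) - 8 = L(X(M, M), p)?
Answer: -1584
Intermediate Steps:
X(Z, z) = 5 - 2*Z
p = 1 (p = √1 = 1)
l(M) = 4 (l(M) = 8 - 4 = 4)
-11*l(0)*(23 - 1*(-13)) = -11*4*(23 - 1*(-13)) = -44*(23 + 13) = -44*36 = -1*1584 = -1584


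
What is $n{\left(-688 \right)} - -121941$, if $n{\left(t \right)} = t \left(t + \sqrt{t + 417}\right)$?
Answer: $595285 - 688 i \sqrt{271} \approx 5.9529 \cdot 10^{5} - 11326.0 i$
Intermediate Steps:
$n{\left(t \right)} = t \left(t + \sqrt{417 + t}\right)$
$n{\left(-688 \right)} - -121941 = - 688 \left(-688 + \sqrt{417 - 688}\right) - -121941 = - 688 \left(-688 + \sqrt{-271}\right) + 121941 = - 688 \left(-688 + i \sqrt{271}\right) + 121941 = \left(473344 - 688 i \sqrt{271}\right) + 121941 = 595285 - 688 i \sqrt{271}$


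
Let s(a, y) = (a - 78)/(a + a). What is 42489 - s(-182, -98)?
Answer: 297418/7 ≈ 42488.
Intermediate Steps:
s(a, y) = (-78 + a)/(2*a) (s(a, y) = (-78 + a)/((2*a)) = (-78 + a)*(1/(2*a)) = (-78 + a)/(2*a))
42489 - s(-182, -98) = 42489 - (-78 - 182)/(2*(-182)) = 42489 - (-1)*(-260)/(2*182) = 42489 - 1*5/7 = 42489 - 5/7 = 297418/7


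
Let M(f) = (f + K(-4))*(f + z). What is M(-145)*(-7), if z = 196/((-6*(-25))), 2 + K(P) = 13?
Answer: -10108826/75 ≈ -1.3478e+5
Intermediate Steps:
K(P) = 11 (K(P) = -2 + 13 = 11)
z = 98/75 (z = 196/150 = 196*(1/150) = 98/75 ≈ 1.3067)
M(f) = (11 + f)*(98/75 + f) (M(f) = (f + 11)*(f + 98/75) = (11 + f)*(98/75 + f))
M(-145)*(-7) = (1078/75 + (-145)**2 + (923/75)*(-145))*(-7) = (1078/75 + 21025 - 26767/15)*(-7) = (1444118/75)*(-7) = -10108826/75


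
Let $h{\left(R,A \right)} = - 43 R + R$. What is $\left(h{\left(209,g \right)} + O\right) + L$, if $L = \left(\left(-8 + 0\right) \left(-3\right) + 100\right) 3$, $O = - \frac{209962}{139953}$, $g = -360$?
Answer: $- \frac{1176654880}{139953} \approx -8407.5$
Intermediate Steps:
$h{\left(R,A \right)} = - 42 R$
$O = - \frac{209962}{139953}$ ($O = \left(-209962\right) \frac{1}{139953} = - \frac{209962}{139953} \approx -1.5002$)
$L = 372$ ($L = \left(\left(-8\right) \left(-3\right) + 100\right) 3 = \left(24 + 100\right) 3 = 124 \cdot 3 = 372$)
$\left(h{\left(209,g \right)} + O\right) + L = \left(\left(-42\right) 209 - \frac{209962}{139953}\right) + 372 = \left(-8778 - \frac{209962}{139953}\right) + 372 = - \frac{1228717396}{139953} + 372 = - \frac{1176654880}{139953}$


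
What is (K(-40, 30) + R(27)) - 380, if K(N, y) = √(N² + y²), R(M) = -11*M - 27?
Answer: -654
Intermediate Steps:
R(M) = -27 - 11*M
(K(-40, 30) + R(27)) - 380 = (√((-40)² + 30²) + (-27 - 11*27)) - 380 = (√(1600 + 900) + (-27 - 297)) - 380 = (√2500 - 324) - 380 = (50 - 324) - 380 = -274 - 380 = -654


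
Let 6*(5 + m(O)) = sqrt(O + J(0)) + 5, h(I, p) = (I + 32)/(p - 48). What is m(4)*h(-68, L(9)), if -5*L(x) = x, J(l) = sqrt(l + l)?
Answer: -230/83 ≈ -2.7711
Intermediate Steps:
J(l) = sqrt(2)*sqrt(l) (J(l) = sqrt(2*l) = sqrt(2)*sqrt(l))
L(x) = -x/5
h(I, p) = (32 + I)/(-48 + p)
m(O) = -25/6 + sqrt(O)/6 (m(O) = -5 + (sqrt(O + sqrt(2)*sqrt(0)) + 5)/6 = -5 + (sqrt(O + sqrt(2)*0) + 5)/6 = -5 + (sqrt(O + 0) + 5)/6 = -5 + (sqrt(O) + 5)/6 = -5 + (5 + sqrt(O))/6 = -5 + (5/6 + sqrt(O)/6) = -25/6 + sqrt(O)/6)
m(4)*h(-68, L(9)) = (-25/6 + sqrt(4)/6)*((32 - 68)/(-48 - 1/5*9)) = (-25/6 + (1/6)*2)*(-36/(-48 - 9/5)) = (-25/6 + 1/3)*(-36/(-249/5)) = -(-115)*(-36)/1494 = -23/6*60/83 = -230/83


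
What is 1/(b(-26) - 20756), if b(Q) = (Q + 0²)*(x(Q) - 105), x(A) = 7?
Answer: -1/18208 ≈ -5.4921e-5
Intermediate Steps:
b(Q) = -98*Q (b(Q) = (Q + 0²)*(7 - 105) = (Q + 0)*(-98) = Q*(-98) = -98*Q)
1/(b(-26) - 20756) = 1/(-98*(-26) - 20756) = 1/(2548 - 20756) = 1/(-18208) = -1/18208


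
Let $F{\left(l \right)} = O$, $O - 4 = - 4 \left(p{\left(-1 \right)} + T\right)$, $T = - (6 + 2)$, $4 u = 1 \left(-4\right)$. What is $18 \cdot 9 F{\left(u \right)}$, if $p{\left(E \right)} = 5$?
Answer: $2592$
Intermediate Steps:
$u = -1$ ($u = \frac{1 \left(-4\right)}{4} = \frac{1}{4} \left(-4\right) = -1$)
$T = -8$ ($T = \left(-1\right) 8 = -8$)
$O = 16$ ($O = 4 - 4 \left(5 - 8\right) = 4 - -12 = 4 + 12 = 16$)
$F{\left(l \right)} = 16$
$18 \cdot 9 F{\left(u \right)} = 18 \cdot 9 \cdot 16 = 162 \cdot 16 = 2592$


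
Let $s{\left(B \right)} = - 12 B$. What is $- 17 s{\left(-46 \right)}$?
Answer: $-9384$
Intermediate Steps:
$- 17 s{\left(-46 \right)} = - 17 \left(\left(-12\right) \left(-46\right)\right) = \left(-17\right) 552 = -9384$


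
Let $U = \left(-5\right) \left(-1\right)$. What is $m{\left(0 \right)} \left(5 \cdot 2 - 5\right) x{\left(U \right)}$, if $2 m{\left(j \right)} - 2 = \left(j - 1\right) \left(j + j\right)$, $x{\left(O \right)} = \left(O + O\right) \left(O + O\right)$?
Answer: $500$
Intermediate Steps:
$U = 5$
$x{\left(O \right)} = 4 O^{2}$ ($x{\left(O \right)} = 2 O 2 O = 4 O^{2}$)
$m{\left(j \right)} = 1 + j \left(-1 + j\right)$ ($m{\left(j \right)} = 1 + \frac{\left(j - 1\right) \left(j + j\right)}{2} = 1 + \frac{\left(-1 + j\right) 2 j}{2} = 1 + \frac{2 j \left(-1 + j\right)}{2} = 1 + j \left(-1 + j\right)$)
$m{\left(0 \right)} \left(5 \cdot 2 - 5\right) x{\left(U \right)} = \left(1 + 0^{2} - 0\right) \left(5 \cdot 2 - 5\right) 4 \cdot 5^{2} = \left(1 + 0 + 0\right) \left(10 - 5\right) 4 \cdot 25 = 1 \cdot 5 \cdot 100 = 5 \cdot 100 = 500$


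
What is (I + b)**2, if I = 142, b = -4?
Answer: 19044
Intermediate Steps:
(I + b)**2 = (142 - 4)**2 = 138**2 = 19044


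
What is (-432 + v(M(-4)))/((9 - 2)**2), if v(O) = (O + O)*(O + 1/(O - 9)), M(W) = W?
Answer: -5192/637 ≈ -8.1507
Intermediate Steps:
v(O) = 2*O*(O + 1/(-9 + O)) (v(O) = (2*O)*(O + 1/(-9 + O)) = 2*O*(O + 1/(-9 + O)))
(-432 + v(M(-4)))/((9 - 2)**2) = (-432 + 2*(-4)*(1 + (-4)**2 - 9*(-4))/(-9 - 4))/((9 - 2)**2) = (-432 + 2*(-4)*(1 + 16 + 36)/(-13))/(7**2) = (-432 + 2*(-4)*(-1/13)*53)/49 = (-432 + 424/13)/49 = (1/49)*(-5192/13) = -5192/637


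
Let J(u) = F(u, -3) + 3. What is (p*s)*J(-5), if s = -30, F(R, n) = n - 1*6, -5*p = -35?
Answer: 1260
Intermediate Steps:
p = 7 (p = -⅕*(-35) = 7)
F(R, n) = -6 + n (F(R, n) = n - 6 = -6 + n)
J(u) = -6 (J(u) = (-6 - 3) + 3 = -9 + 3 = -6)
(p*s)*J(-5) = (7*(-30))*(-6) = -210*(-6) = 1260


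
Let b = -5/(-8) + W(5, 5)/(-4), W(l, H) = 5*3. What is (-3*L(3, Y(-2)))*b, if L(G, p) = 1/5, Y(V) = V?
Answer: 15/8 ≈ 1.8750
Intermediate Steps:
W(l, H) = 15
L(G, p) = ⅕
b = -25/8 (b = -5/(-8) + 15/(-4) = -5*(-⅛) + 15*(-¼) = 5/8 - 15/4 = -25/8 ≈ -3.1250)
(-3*L(3, Y(-2)))*b = -3*⅕*(-25/8) = -⅗*(-25/8) = 15/8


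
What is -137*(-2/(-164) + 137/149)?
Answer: -1559471/12218 ≈ -127.64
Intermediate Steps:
-137*(-2/(-164) + 137/149) = -137*(-2*(-1/164) + 137*(1/149)) = -137*(1/82 + 137/149) = -137*11383/12218 = -1559471/12218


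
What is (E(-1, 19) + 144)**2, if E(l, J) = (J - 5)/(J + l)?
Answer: 1697809/81 ≈ 20961.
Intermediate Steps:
E(l, J) = (-5 + J)/(J + l)
(E(-1, 19) + 144)**2 = ((-5 + 19)/(19 - 1) + 144)**2 = (14/18 + 144)**2 = ((1/18)*14 + 144)**2 = (7/9 + 144)**2 = (1303/9)**2 = 1697809/81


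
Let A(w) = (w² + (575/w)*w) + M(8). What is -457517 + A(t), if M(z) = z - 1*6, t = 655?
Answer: -27915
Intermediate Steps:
M(z) = -6 + z (M(z) = z - 6 = -6 + z)
A(w) = 577 + w² (A(w) = (w² + (575/w)*w) + (-6 + 8) = (w² + 575) + 2 = (575 + w²) + 2 = 577 + w²)
-457517 + A(t) = -457517 + (577 + 655²) = -457517 + (577 + 429025) = -457517 + 429602 = -27915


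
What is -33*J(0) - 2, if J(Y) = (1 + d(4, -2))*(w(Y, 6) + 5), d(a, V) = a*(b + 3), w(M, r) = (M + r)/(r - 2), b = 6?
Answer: -15877/2 ≈ -7938.5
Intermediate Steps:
w(M, r) = (M + r)/(-2 + r)
d(a, V) = 9*a (d(a, V) = a*(6 + 3) = a*9 = 9*a)
J(Y) = 481/2 + 37*Y/4 (J(Y) = (1 + 9*4)*((Y + 6)/(-2 + 6) + 5) = (1 + 36)*((6 + Y)/4 + 5) = 37*((6 + Y)/4 + 5) = 37*((3/2 + Y/4) + 5) = 37*(13/2 + Y/4) = 481/2 + 37*Y/4)
-33*J(0) - 2 = -33*(481/2 + (37/4)*0) - 2 = -33*(481/2 + 0) - 2 = -33*481/2 - 2 = -15873/2 - 2 = -15877/2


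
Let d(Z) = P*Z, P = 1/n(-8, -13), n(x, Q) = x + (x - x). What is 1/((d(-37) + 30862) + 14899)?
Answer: 8/366125 ≈ 2.1850e-5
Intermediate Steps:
n(x, Q) = x (n(x, Q) = x + 0 = x)
P = -⅛ (P = 1/(-8) = -⅛ ≈ -0.12500)
d(Z) = -Z/8
1/((d(-37) + 30862) + 14899) = 1/((-⅛*(-37) + 30862) + 14899) = 1/((37/8 + 30862) + 14899) = 1/(246933/8 + 14899) = 1/(366125/8) = 8/366125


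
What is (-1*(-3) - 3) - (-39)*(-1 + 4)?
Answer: 117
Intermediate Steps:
(-1*(-3) - 3) - (-39)*(-1 + 4) = (3 - 3) - (-39)*3 = 0 - 13*(-9) = 0 + 117 = 117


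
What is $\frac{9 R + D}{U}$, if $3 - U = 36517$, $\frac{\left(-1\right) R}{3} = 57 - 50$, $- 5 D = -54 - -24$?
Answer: $\frac{183}{36514} \approx 0.0050118$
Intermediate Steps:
$D = 6$ ($D = - \frac{-54 - -24}{5} = - \frac{-54 + 24}{5} = \left(- \frac{1}{5}\right) \left(-30\right) = 6$)
$R = -21$ ($R = - 3 \left(57 - 50\right) = \left(-3\right) 7 = -21$)
$U = -36514$ ($U = 3 - 36517 = -36514$)
$\frac{9 R + D}{U} = \frac{9 \left(-21\right) + 6}{-36514} = \left(-189 + 6\right) \left(- \frac{1}{36514}\right) = \left(-183\right) \left(- \frac{1}{36514}\right) = \frac{183}{36514}$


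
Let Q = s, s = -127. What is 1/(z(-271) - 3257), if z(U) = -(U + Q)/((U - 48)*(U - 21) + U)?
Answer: -92877/302499991 ≈ -0.00030703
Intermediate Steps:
Q = -127
z(U) = -(-127 + U)/(U + (-48 + U)*(-21 + U)) (z(U) = -(U - 127)/((U - 48)*(U - 21) + U) = -(-127 + U)/((-48 + U)*(-21 + U) + U) = -(-127 + U)/(U + (-48 + U)*(-21 + U)))
1/(z(-271) - 3257) = 1/((127 - 1*(-271))/(1008 + (-271)**2 - 68*(-271)) - 3257) = 1/((127 + 271)/(1008 + 73441 + 18428) - 3257) = 1/(398/92877 - 3257) = 1/(-302499991/92877) = -92877/302499991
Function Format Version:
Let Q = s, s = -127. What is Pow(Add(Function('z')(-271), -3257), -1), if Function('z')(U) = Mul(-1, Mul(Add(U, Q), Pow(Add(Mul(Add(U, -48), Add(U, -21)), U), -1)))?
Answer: Rational(-92877, 302499991) ≈ -0.00030703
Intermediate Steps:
Q = -127
Function('z')(U) = Mul(-1, Pow(Add(U, Mul(Add(-48, U), Add(-21, U))), -1), Add(-127, U)) (Function('z')(U) = Mul(-1, Mul(Add(U, -127), Pow(Add(Mul(Add(U, -48), Add(U, -21)), U), -1))) = Mul(-1, Mul(Add(-127, U), Pow(Add(Mul(Add(-48, U), Add(-21, U)), U), -1))) = Mul(-1, Mul(Add(-127, U), Pow(Add(U, Mul(Add(-48, U), Add(-21, U))), -1))) = Mul(-1, Mul(Pow(Add(U, Mul(Add(-48, U), Add(-21, U))), -1), Add(-127, U))) = Mul(-1, Pow(Add(U, Mul(Add(-48, U), Add(-21, U))), -1), Add(-127, U)))
Pow(Add(Function('z')(-271), -3257), -1) = Pow(Add(Mul(Pow(Add(1008, Pow(-271, 2), Mul(-68, -271)), -1), Add(127, Mul(-1, -271))), -3257), -1) = Pow(Add(Mul(Pow(Add(1008, 73441, 18428), -1), Add(127, 271)), -3257), -1) = Pow(Add(Mul(Pow(92877, -1), 398), -3257), -1) = Pow(Add(Mul(Rational(1, 92877), 398), -3257), -1) = Pow(Add(Rational(398, 92877), -3257), -1) = Pow(Rational(-302499991, 92877), -1) = Rational(-92877, 302499991)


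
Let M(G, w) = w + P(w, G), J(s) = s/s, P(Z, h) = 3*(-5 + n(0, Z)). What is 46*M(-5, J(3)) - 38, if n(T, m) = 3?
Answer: -268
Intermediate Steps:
P(Z, h) = -6 (P(Z, h) = 3*(-5 + 3) = 3*(-2) = -6)
J(s) = 1
M(G, w) = -6 + w (M(G, w) = w - 6 = -6 + w)
46*M(-5, J(3)) - 38 = 46*(-6 + 1) - 38 = 46*(-5) - 38 = -230 - 38 = -268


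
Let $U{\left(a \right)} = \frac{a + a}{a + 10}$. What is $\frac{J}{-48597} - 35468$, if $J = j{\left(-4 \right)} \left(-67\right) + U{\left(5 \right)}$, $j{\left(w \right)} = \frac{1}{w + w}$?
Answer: $- \frac{41367321721}{1166328} \approx -35468.0$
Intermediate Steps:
$j{\left(w \right)} = \frac{1}{2 w}$
$U{\left(a \right)} = \frac{2 a}{10 + a}$
$J = \frac{217}{24}$ ($J = \frac{1}{2 \left(-4\right)} \left(-67\right) + 2 \cdot 5 \frac{1}{10 + 5} = \frac{1}{2} \left(- \frac{1}{4}\right) \left(-67\right) + 2 \cdot 5 \cdot \frac{1}{15} = \left(- \frac{1}{8}\right) \left(-67\right) + 2 \cdot 5 \cdot \frac{1}{15} = \frac{67}{8} + \frac{2}{3} = \frac{217}{24} \approx 9.0417$)
$\frac{J}{-48597} - 35468 = \frac{217}{24 \left(-48597\right)} - 35468 = \frac{217}{24} \left(- \frac{1}{48597}\right) - 35468 = - \frac{217}{1166328} - 35468 = - \frac{41367321721}{1166328}$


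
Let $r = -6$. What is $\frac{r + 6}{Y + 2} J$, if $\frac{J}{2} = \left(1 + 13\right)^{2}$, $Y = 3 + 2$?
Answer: $0$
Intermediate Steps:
$Y = 5$
$J = 392$ ($J = 2 \left(1 + 13\right)^{2} = 2 \cdot 14^{2} = 2 \cdot 196 = 392$)
$\frac{r + 6}{Y + 2} J = \frac{-6 + 6}{5 + 2} \cdot 392 = \frac{0}{7} \cdot 392 = 0 \cdot \frac{1}{7} \cdot 392 = 0 \cdot 392 = 0$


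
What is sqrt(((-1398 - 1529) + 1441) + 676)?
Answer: 9*I*sqrt(10) ≈ 28.461*I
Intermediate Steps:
sqrt(((-1398 - 1529) + 1441) + 676) = sqrt((-2927 + 1441) + 676) = sqrt(-1486 + 676) = sqrt(-810) = 9*I*sqrt(10)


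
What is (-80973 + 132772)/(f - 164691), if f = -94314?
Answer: -51799/259005 ≈ -0.19999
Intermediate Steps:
(-80973 + 132772)/(f - 164691) = (-80973 + 132772)/(-94314 - 164691) = 51799/(-259005) = 51799*(-1/259005) = -51799/259005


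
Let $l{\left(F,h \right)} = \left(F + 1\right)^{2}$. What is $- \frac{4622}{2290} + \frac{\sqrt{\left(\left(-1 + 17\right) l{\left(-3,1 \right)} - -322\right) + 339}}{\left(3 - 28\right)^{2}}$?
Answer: $- \frac{2311}{1145} + \frac{\sqrt{29}}{125} \approx -1.9753$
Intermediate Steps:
$l{\left(F,h \right)} = \left(1 + F\right)^{2}$
$- \frac{4622}{2290} + \frac{\sqrt{\left(\left(-1 + 17\right) l{\left(-3,1 \right)} - -322\right) + 339}}{\left(3 - 28\right)^{2}} = - \frac{4622}{2290} + \frac{\sqrt{\left(\left(-1 + 17\right) \left(1 - 3\right)^{2} - -322\right) + 339}}{\left(3 - 28\right)^{2}} = \left(-4622\right) \frac{1}{2290} + \frac{\sqrt{\left(16 \left(-2\right)^{2} + 322\right) + 339}}{\left(-25\right)^{2}} = - \frac{2311}{1145} + \frac{\sqrt{\left(16 \cdot 4 + 322\right) + 339}}{625} = - \frac{2311}{1145} + \sqrt{\left(64 + 322\right) + 339} \cdot \frac{1}{625} = - \frac{2311}{1145} + \sqrt{386 + 339} \cdot \frac{1}{625} = - \frac{2311}{1145} + \sqrt{725} \cdot \frac{1}{625} = - \frac{2311}{1145} + 5 \sqrt{29} \cdot \frac{1}{625} = - \frac{2311}{1145} + \frac{\sqrt{29}}{125}$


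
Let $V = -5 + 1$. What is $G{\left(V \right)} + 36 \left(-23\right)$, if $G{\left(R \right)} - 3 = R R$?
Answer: $-809$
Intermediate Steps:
$V = -4$
$G{\left(R \right)} = 3 + R^{2}$ ($G{\left(R \right)} = 3 + R R = 3 + R^{2}$)
$G{\left(V \right)} + 36 \left(-23\right) = \left(3 + \left(-4\right)^{2}\right) + 36 \left(-23\right) = \left(3 + 16\right) - 828 = 19 - 828 = -809$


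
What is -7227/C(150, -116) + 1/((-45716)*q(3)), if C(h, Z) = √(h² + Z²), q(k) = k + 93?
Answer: -1/4388736 - 7227*√8989/17978 ≈ -38.113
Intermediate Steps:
q(k) = 93 + k
C(h, Z) = √(Z² + h²)
-7227/C(150, -116) + 1/((-45716)*q(3)) = -7227/√((-116)² + 150²) + 1/((-45716)*(93 + 3)) = -7227/√(13456 + 22500) - 1/45716/96 = -7227*√8989/17978 - 1/45716*1/96 = -7227*√8989/17978 - 1/4388736 = -1/4388736 - 7227*√8989/17978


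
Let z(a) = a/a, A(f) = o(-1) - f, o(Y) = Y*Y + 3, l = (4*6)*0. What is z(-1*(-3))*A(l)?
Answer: 4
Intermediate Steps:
l = 0 (l = 24*0 = 0)
o(Y) = 3 + Y² (o(Y) = Y² + 3 = 3 + Y²)
A(f) = 4 - f (A(f) = (3 + (-1)²) - f = (3 + 1) - f = 4 - f)
z(a) = 1
z(-1*(-3))*A(l) = 1*(4 - 1*0) = 1*(4 + 0) = 1*4 = 4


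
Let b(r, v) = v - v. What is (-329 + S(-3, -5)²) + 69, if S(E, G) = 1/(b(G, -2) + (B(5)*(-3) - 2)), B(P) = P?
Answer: -75139/289 ≈ -260.00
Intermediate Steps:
b(r, v) = 0
S(E, G) = -1/17 (S(E, G) = 1/(0 + (5*(-3) - 2)) = 1/(0 + (-15 - 2)) = 1/(0 - 17) = 1/(-17) = -1/17)
(-329 + S(-3, -5)²) + 69 = (-329 + (-1/17)²) + 69 = (-329 + 1/289) + 69 = -95080/289 + 69 = -75139/289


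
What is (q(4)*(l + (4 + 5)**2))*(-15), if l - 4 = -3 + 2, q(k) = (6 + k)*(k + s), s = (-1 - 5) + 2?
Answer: 0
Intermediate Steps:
s = -4 (s = -6 + 2 = -4)
q(k) = (-4 + k)*(6 + k) (q(k) = (6 + k)*(k - 4) = (6 + k)*(-4 + k) = (-4 + k)*(6 + k))
l = 3 (l = 4 + (-3 + 2) = 4 - 1 = 3)
(q(4)*(l + (4 + 5)**2))*(-15) = ((-24 + 4**2 + 2*4)*(3 + (4 + 5)**2))*(-15) = ((-24 + 16 + 8)*(3 + 9**2))*(-15) = (0*(3 + 81))*(-15) = (0*84)*(-15) = 0*(-15) = 0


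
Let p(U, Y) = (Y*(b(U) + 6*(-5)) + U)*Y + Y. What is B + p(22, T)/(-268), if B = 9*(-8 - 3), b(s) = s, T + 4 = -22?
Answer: -10263/134 ≈ -76.590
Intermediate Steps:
T = -26 (T = -4 - 22 = -26)
B = -99 (B = 9*(-11) = -99)
p(U, Y) = Y + Y*(U + Y*(-30 + U)) (p(U, Y) = (Y*(U + 6*(-5)) + U)*Y + Y = (Y*(U - 30) + U)*Y + Y = (Y*(-30 + U) + U)*Y + Y = (U + Y*(-30 + U))*Y + Y = Y*(U + Y*(-30 + U)) + Y = Y + Y*(U + Y*(-30 + U)))
B + p(22, T)/(-268) = -99 - 26*(1 + 22 - 30*(-26) + 22*(-26))/(-268) = -99 - 26*(1 + 22 + 780 - 572)*(-1/268) = -99 - 26*231*(-1/268) = -99 - 6006*(-1/268) = -99 + 3003/134 = -10263/134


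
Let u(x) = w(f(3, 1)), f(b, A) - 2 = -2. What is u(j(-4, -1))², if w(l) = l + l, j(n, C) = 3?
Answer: 0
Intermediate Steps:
f(b, A) = 0 (f(b, A) = 2 - 2 = 0)
w(l) = 2*l
u(x) = 0 (u(x) = 2*0 = 0)
u(j(-4, -1))² = 0² = 0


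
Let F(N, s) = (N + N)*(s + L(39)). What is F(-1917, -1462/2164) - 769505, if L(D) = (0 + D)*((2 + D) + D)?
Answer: -6886386158/541 ≈ -1.2729e+7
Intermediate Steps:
L(D) = D*(2 + 2*D)
F(N, s) = 2*N*(3120 + s) (F(N, s) = (N + N)*(s + 2*39*(1 + 39)) = (2*N)*(s + 2*39*40) = (2*N)*(s + 3120) = (2*N)*(3120 + s) = 2*N*(3120 + s))
F(-1917, -1462/2164) - 769505 = 2*(-1917)*(3120 - 1462/2164) - 769505 = 2*(-1917)*(3120 - 1462*1/2164) - 769505 = 2*(-1917)*(3120 - 731/1082) - 769505 = 2*(-1917)*(3375109/1082) - 769505 = -6470083953/541 - 769505 = -6886386158/541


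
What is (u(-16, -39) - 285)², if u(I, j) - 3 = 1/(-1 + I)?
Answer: 22992025/289 ≈ 79557.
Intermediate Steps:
u(I, j) = 3 + 1/(-1 + I)
(u(-16, -39) - 285)² = ((-2 + 3*(-16))/(-1 - 16) - 285)² = ((-2 - 48)/(-17) - 285)² = (-1/17*(-50) - 285)² = (50/17 - 285)² = (-4795/17)² = 22992025/289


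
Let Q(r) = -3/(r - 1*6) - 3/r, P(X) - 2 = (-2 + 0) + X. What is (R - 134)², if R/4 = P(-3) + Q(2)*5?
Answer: 25921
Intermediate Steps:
P(X) = X (P(X) = 2 + ((-2 + 0) + X) = 2 + (-2 + X) = X)
Q(r) = -3/r - 3/(-6 + r) (Q(r) = -3/(r - 6) - 3/r = -3/(-6 + r) - 3/r = -3/r - 3/(-6 + r))
R = -27 (R = 4*(-3 + (6*(3 - 1*2)/(2*(-6 + 2)))*5) = 4*(-3 + (6*(½)*(3 - 2)/(-4))*5) = 4*(-3 + (6*(½)*(-¼)*1)*5) = 4*(-3 - ¾*5) = 4*(-3 - 15/4) = 4*(-27/4) = -27)
(R - 134)² = (-27 - 134)² = (-161)² = 25921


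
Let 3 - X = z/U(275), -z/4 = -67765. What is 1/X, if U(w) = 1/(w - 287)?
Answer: 1/3252723 ≈ 3.0743e-7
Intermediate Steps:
z = 271060 (z = -4*(-67765) = 271060)
U(w) = 1/(-287 + w)
X = 3252723 (X = 3 - 271060/(1/(-287 + 275)) = 3 - 271060/(1/(-12)) = 3 - 271060/(-1/12) = 3 - 271060*(-12) = 3 - 1*(-3252720) = 3 + 3252720 = 3252723)
1/X = 1/3252723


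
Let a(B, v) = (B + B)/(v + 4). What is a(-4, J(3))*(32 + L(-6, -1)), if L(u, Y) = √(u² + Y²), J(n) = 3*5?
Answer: -256/19 - 8*√37/19 ≈ -16.035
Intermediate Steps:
J(n) = 15
L(u, Y) = √(Y² + u²)
a(B, v) = 2*B/(4 + v) (a(B, v) = (2*B)/(4 + v) = 2*B/(4 + v))
a(-4, J(3))*(32 + L(-6, -1)) = (2*(-4)/(4 + 15))*(32 + √((-1)² + (-6)²)) = (2*(-4)/19)*(32 + √(1 + 36)) = (2*(-4)*(1/19))*(32 + √37) = -8*(32 + √37)/19 = -256/19 - 8*√37/19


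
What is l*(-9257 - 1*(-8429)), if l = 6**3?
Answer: -178848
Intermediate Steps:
l = 216
l*(-9257 - 1*(-8429)) = 216*(-9257 - 1*(-8429)) = 216*(-9257 + 8429) = 216*(-828) = -178848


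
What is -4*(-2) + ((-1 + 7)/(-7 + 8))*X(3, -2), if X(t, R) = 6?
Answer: 44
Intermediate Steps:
-4*(-2) + ((-1 + 7)/(-7 + 8))*X(3, -2) = -4*(-2) + ((-1 + 7)/(-7 + 8))*6 = 8 + (6/1)*6 = 8 + (6*1)*6 = 8 + 6*6 = 8 + 36 = 44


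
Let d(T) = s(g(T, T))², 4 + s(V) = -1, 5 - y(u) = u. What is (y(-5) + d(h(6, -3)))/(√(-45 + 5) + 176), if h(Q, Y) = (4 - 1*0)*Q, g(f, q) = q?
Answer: 770/3877 - 35*I*√10/15508 ≈ 0.19861 - 0.0071369*I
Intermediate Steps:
y(u) = 5 - u
s(V) = -5 (s(V) = -4 - 1 = -5)
h(Q, Y) = 4*Q (h(Q, Y) = (4 + 0)*Q = 4*Q)
d(T) = 25 (d(T) = (-5)² = 25)
(y(-5) + d(h(6, -3)))/(√(-45 + 5) + 176) = ((5 - 1*(-5)) + 25)/(√(-45 + 5) + 176) = ((5 + 5) + 25)/(√(-40) + 176) = (10 + 25)/(2*I*√10 + 176) = 35/(176 + 2*I*√10)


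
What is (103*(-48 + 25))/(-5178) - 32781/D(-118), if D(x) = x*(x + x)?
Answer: -51884053/72098472 ≈ -0.71963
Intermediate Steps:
D(x) = 2*x² (D(x) = x*(2*x) = 2*x²)
(103*(-48 + 25))/(-5178) - 32781/D(-118) = (103*(-48 + 25))/(-5178) - 32781/(2*(-118)²) = (103*(-23))*(-1/5178) - 32781/(2*13924) = -2369*(-1/5178) - 32781/27848 = 2369/5178 - 32781*1/27848 = 2369/5178 - 32781/27848 = -51884053/72098472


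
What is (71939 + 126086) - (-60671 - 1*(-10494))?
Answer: 248202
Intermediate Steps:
(71939 + 126086) - (-60671 - 1*(-10494)) = 198025 - (-60671 + 10494) = 198025 - 1*(-50177) = 198025 + 50177 = 248202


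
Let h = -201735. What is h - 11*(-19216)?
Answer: 9641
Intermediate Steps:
h - 11*(-19216) = -201735 - 11*(-19216) = -201735 - 1*(-211376) = -201735 + 211376 = 9641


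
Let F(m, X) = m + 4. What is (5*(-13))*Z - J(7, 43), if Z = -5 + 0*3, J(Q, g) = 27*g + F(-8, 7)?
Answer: -832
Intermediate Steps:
F(m, X) = 4 + m
J(Q, g) = -4 + 27*g (J(Q, g) = 27*g + (4 - 8) = 27*g - 4 = -4 + 27*g)
Z = -5 (Z = -5 + 0 = -5)
(5*(-13))*Z - J(7, 43) = (5*(-13))*(-5) - (-4 + 27*43) = -65*(-5) - (-4 + 1161) = 325 - 1*1157 = 325 - 1157 = -832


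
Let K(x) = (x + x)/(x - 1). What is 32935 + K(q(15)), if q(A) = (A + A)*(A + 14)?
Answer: 28622255/869 ≈ 32937.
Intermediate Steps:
q(A) = 2*A*(14 + A) (q(A) = (2*A)*(14 + A) = 2*A*(14 + A))
K(x) = 2*x/(-1 + x) (K(x) = (2*x)/(-1 + x) = 2*x/(-1 + x))
32935 + K(q(15)) = 32935 + 2*(2*15*(14 + 15))/(-1 + 2*15*(14 + 15)) = 32935 + 2*(2*15*29)/(-1 + 2*15*29) = 32935 + 2*870/(-1 + 870) = 32935 + 2*870/869 = 32935 + 2*870*(1/869) = 32935 + 1740/869 = 28622255/869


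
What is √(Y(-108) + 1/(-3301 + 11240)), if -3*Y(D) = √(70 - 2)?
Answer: √(71451 - 378166326*√17)/23817 ≈ 1.6579*I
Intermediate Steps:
Y(D) = -2*√17/3 (Y(D) = -√(70 - 2)/3 = -2*√17/3)
√(Y(-108) + 1/(-3301 + 11240)) = √(-2*√17/3 + 1/(-3301 + 11240)) = √(-2*√17/3 + 1/7939) = √(1/7939 - 2*√17/3)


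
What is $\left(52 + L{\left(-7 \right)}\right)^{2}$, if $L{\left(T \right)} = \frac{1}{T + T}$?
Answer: $\frac{528529}{196} \approx 2696.6$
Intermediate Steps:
$L{\left(T \right)} = \frac{1}{2 T}$
$\left(52 + L{\left(-7 \right)}\right)^{2} = \left(52 + \frac{1}{2 \left(-7\right)}\right)^{2} = \left(52 + \frac{1}{2} \left(- \frac{1}{7}\right)\right)^{2} = \left(52 - \frac{1}{14}\right)^{2} = \left(\frac{727}{14}\right)^{2} = \frac{528529}{196}$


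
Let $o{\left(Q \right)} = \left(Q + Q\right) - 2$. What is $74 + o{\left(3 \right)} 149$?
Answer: $670$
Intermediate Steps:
$o{\left(Q \right)} = -2 + 2 Q$ ($o{\left(Q \right)} = 2 Q - 2 = -2 + 2 Q$)
$74 + o{\left(3 \right)} 149 = 74 + \left(-2 + 2 \cdot 3\right) 149 = 74 + \left(-2 + 6\right) 149 = 74 + 4 \cdot 149 = 74 + 596 = 670$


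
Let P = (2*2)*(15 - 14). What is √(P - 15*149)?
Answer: I*√2231 ≈ 47.233*I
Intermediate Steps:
P = 4 (P = 4*1 = 4)
√(P - 15*149) = √(4 - 15*149) = √(4 - 2235) = √(-2231) = I*√2231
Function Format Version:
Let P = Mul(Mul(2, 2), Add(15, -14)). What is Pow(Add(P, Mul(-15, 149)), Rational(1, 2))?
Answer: Mul(I, Pow(2231, Rational(1, 2))) ≈ Mul(47.233, I)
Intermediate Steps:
P = 4 (P = Mul(4, 1) = 4)
Pow(Add(P, Mul(-15, 149)), Rational(1, 2)) = Pow(Add(4, Mul(-15, 149)), Rational(1, 2)) = Pow(Add(4, -2235), Rational(1, 2)) = Pow(-2231, Rational(1, 2)) = Mul(I, Pow(2231, Rational(1, 2)))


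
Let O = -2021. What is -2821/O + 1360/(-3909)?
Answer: 8278729/7900089 ≈ 1.0479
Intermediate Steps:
-2821/O + 1360/(-3909) = -2821/(-2021) + 1360/(-3909) = -2821*(-1/2021) + 1360*(-1/3909) = 2821/2021 - 1360/3909 = 8278729/7900089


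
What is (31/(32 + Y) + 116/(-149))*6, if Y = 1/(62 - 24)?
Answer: 206100/181333 ≈ 1.1366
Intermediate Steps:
Y = 1/38 ≈ 0.026316
(31/(32 + Y) + 116/(-149))*6 = (31/(32 + 1/38) + 116/(-149))*6 = (31/(1217/38) + 116*(-1/149))*6 = (31*(38/1217) - 116/149)*6 = (1178/1217 - 116/149)*6 = (34350/181333)*6 = 206100/181333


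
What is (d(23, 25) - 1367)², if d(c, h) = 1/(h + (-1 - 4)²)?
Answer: 4671585801/2500 ≈ 1.8686e+6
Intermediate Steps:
d(c, h) = 1/(25 + h) (d(c, h) = 1/(h + (-5)²) = 1/(h + 25) = 1/(25 + h))
(d(23, 25) - 1367)² = (1/(25 + 25) - 1367)² = (1/50 - 1367)² = (-68349/50)² = 4671585801/2500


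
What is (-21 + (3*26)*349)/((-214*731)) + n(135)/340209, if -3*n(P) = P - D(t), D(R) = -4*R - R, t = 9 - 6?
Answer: -9261846709/53220254706 ≈ -0.17403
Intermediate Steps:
t = 3
D(R) = -5*R
n(P) = -5 - P/3 (n(P) = -(P - (-5)*3)/3 = -(P - 1*(-15))/3 = -(P + 15)/3 = -(15 + P)/3 = -5 - P/3)
(-21 + (3*26)*349)/((-214*731)) + n(135)/340209 = (-21 + (3*26)*349)/((-214*731)) + (-5 - 1/3*135)/340209 = (-21 + 78*349)/(-156434) + (-5 - 45)*(1/340209) = (-21 + 27222)*(-1/156434) - 50*1/340209 = 27201*(-1/156434) - 50/340209 = -27201/156434 - 50/340209 = -9261846709/53220254706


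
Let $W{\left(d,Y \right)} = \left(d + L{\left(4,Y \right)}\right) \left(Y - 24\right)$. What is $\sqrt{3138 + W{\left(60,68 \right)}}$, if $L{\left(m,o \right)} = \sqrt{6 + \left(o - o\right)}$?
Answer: $\sqrt{5778 + 44 \sqrt{6}} \approx 76.719$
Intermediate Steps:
$L{\left(m,o \right)} = \sqrt{6}$ ($L{\left(m,o \right)} = \sqrt{6 + 0} = \sqrt{6}$)
$W{\left(d,Y \right)} = \left(-24 + Y\right) \left(d + \sqrt{6}\right)$ ($W{\left(d,Y \right)} = \left(d + \sqrt{6}\right) \left(Y - 24\right) = \left(d + \sqrt{6}\right) \left(-24 + Y\right) = \left(-24 + Y\right) \left(d + \sqrt{6}\right)$)
$\sqrt{3138 + W{\left(60,68 \right)}} = \sqrt{3138 + \left(\left(-24\right) 60 - 24 \sqrt{6} + 68 \cdot 60 + 68 \sqrt{6}\right)} = \sqrt{3138 + \left(-1440 - 24 \sqrt{6} + 4080 + 68 \sqrt{6}\right)} = \sqrt{3138 + \left(2640 + 44 \sqrt{6}\right)} = \sqrt{5778 + 44 \sqrt{6}}$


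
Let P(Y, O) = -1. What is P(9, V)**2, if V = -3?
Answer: 1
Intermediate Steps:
P(9, V)**2 = (-1)**2 = 1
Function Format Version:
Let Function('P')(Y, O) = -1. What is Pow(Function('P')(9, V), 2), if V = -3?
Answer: 1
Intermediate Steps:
Pow(Function('P')(9, V), 2) = Pow(-1, 2) = 1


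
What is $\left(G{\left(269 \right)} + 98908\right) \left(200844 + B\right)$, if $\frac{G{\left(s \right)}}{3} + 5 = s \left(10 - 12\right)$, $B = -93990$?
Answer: $10394650266$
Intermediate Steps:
$G{\left(s \right)} = -15 - 6 s$ ($G{\left(s \right)} = -15 + 3 s \left(10 - 12\right) = -15 + 3 s \left(-2\right) = -15 + 3 \left(- 2 s\right) = -15 - 6 s$)
$\left(G{\left(269 \right)} + 98908\right) \left(200844 + B\right) = \left(\left(-15 - 1614\right) + 98908\right) \left(200844 - 93990\right) = \left(\left(-15 - 1614\right) + 98908\right) 106854 = \left(-1629 + 98908\right) 106854 = 97279 \cdot 106854 = 10394650266$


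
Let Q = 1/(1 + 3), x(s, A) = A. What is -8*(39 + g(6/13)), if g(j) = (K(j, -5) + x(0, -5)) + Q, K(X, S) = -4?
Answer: -242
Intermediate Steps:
Q = ¼ (Q = 1/4 = ¼ ≈ 0.25000)
g(j) = -35/4 (g(j) = (-4 - 5) + ¼ = -9 + ¼ = -35/4)
-8*(39 + g(6/13)) = -8*(39 - 35/4) = -8*121/4 = -242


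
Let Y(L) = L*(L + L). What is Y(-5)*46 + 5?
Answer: 2305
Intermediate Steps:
Y(L) = 2*L**2 (Y(L) = L*(2*L) = 2*L**2)
Y(-5)*46 + 5 = (2*(-5)**2)*46 + 5 = (2*25)*46 + 5 = 50*46 + 5 = 2300 + 5 = 2305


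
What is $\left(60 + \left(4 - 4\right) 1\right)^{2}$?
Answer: $3600$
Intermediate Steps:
$\left(60 + \left(4 - 4\right) 1\right)^{2} = \left(60 + 0 \cdot 1\right)^{2} = \left(60 + 0\right)^{2} = 60^{2} = 3600$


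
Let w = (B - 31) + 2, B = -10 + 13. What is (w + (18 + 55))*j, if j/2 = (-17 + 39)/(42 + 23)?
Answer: 2068/65 ≈ 31.815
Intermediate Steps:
B = 3
j = 44/65 (j = 2*((-17 + 39)/(42 + 23)) = 2*(22/65) = 44/65 ≈ 0.67692)
w = -26 (w = (3 - 31) + 2 = -28 + 2 = -26)
(w + (18 + 55))*j = (-26 + (18 + 55))*(44/65) = (-26 + 73)*(44/65) = 47*(44/65) = 2068/65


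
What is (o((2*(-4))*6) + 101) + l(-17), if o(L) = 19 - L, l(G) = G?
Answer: 151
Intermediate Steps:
(o((2*(-4))*6) + 101) + l(-17) = ((19 - 2*(-4)*6) + 101) - 17 = ((19 - (-8)*6) + 101) - 17 = ((19 - 1*(-48)) + 101) - 17 = ((19 + 48) + 101) - 17 = (67 + 101) - 17 = 168 - 17 = 151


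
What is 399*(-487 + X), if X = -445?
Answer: -371868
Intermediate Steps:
399*(-487 + X) = 399*(-487 - 445) = 399*(-932) = -371868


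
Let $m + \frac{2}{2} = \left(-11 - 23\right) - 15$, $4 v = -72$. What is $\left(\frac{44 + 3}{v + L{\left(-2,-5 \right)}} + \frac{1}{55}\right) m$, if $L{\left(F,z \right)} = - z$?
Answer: $\frac{25720}{143} \approx 179.86$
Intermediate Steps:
$v = -18$ ($v = \frac{1}{4} \left(-72\right) = -18$)
$m = -50$ ($m = -1 - 49 = -50$)
$\left(\frac{44 + 3}{v + L{\left(-2,-5 \right)}} + \frac{1}{55}\right) m = \left(\frac{44 + 3}{-18 - -5} + \frac{1}{55}\right) \left(-50\right) = \left(\frac{47}{-18 + 5} + \frac{1}{55}\right) \left(-50\right) = \left(\frac{47}{-13} + \frac{1}{55}\right) \left(-50\right) = \left(47 \left(- \frac{1}{13}\right) + \frac{1}{55}\right) \left(-50\right) = \left(- \frac{47}{13} + \frac{1}{55}\right) \left(-50\right) = \left(- \frac{2572}{715}\right) \left(-50\right) = \frac{25720}{143}$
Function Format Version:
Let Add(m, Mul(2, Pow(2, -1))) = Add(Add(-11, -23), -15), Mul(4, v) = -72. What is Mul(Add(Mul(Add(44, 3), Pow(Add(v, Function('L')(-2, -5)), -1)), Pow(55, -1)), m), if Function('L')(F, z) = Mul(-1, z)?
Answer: Rational(25720, 143) ≈ 179.86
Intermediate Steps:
v = -18 (v = Mul(Rational(1, 4), -72) = -18)
m = -50 (m = Add(-1, Add(Add(-11, -23), -15)) = Add(-1, Add(-34, -15)) = Add(-1, -49) = -50)
Mul(Add(Mul(Add(44, 3), Pow(Add(v, Function('L')(-2, -5)), -1)), Pow(55, -1)), m) = Mul(Add(Mul(Add(44, 3), Pow(Add(-18, Mul(-1, -5)), -1)), Pow(55, -1)), -50) = Mul(Add(Mul(47, Pow(Add(-18, 5), -1)), Rational(1, 55)), -50) = Mul(Add(Mul(47, Pow(-13, -1)), Rational(1, 55)), -50) = Mul(Add(Mul(47, Rational(-1, 13)), Rational(1, 55)), -50) = Mul(Add(Rational(-47, 13), Rational(1, 55)), -50) = Mul(Rational(-2572, 715), -50) = Rational(25720, 143)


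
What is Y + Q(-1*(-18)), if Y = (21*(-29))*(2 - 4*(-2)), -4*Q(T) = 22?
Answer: -12191/2 ≈ -6095.5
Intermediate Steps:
Q(T) = -11/2 (Q(T) = -1/4*22 = -11/2)
Y = -6090 (Y = -609*(2 + 8) = -609*10 = -6090)
Y + Q(-1*(-18)) = -6090 - 11/2 = -12191/2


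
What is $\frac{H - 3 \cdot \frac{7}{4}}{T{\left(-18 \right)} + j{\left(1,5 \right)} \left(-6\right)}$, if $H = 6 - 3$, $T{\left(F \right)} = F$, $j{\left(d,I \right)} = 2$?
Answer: $\frac{3}{40} \approx 0.075$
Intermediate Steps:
$H = 3$ ($H = 6 - 3 = 3$)
$\frac{H - 3 \cdot \frac{7}{4}}{T{\left(-18 \right)} + j{\left(1,5 \right)} \left(-6\right)} = \frac{3 - 3 \cdot \frac{7}{4}}{-18 + 2 \left(-6\right)} = \frac{3 - 3 \cdot 7 \cdot \frac{1}{4}}{-18 - 12} = \frac{3 - \frac{21}{4}}{-30} = - \frac{3 - \frac{21}{4}}{30} = \left(- \frac{1}{30}\right) \left(- \frac{9}{4}\right) = \frac{3}{40}$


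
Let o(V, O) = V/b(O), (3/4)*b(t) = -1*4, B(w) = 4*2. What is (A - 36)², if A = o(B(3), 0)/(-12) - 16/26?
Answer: 14402025/10816 ≈ 1331.5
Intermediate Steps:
B(w) = 8
b(t) = -16/3 (b(t) = 4*(-1*4)/3 = (4/3)*(-4) = -16/3)
o(V, O) = -3*V/16 (o(V, O) = V/(-16/3) = V*(-3/16) = -3*V/16)
A = -51/104 (A = -3/16*8/(-12) - 16/26 = -3/2*(-1/12) - 16*1/26 = ⅛ - 8/13 = -51/104 ≈ -0.49038)
(A - 36)² = (-51/104 - 36)² = (-3795/104)² = 14402025/10816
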